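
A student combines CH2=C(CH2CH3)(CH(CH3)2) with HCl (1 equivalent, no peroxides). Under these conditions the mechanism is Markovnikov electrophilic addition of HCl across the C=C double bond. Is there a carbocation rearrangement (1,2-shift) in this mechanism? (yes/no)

no

The first-formed carbocation is tertiary.
No single 1,2-shift to an adjacent carbon would produce a more-substituted cation than the one already present, so no rearrangement occurs.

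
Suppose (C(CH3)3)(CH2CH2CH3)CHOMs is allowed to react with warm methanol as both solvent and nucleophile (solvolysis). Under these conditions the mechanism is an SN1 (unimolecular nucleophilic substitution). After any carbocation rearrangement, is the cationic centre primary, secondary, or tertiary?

tertiary

Step 1: Ionisation: the C–O σ-bond cleaves heterolytically; both bonding electrons depart with MsO⁻, leaving a secondary carbocation at the α-carbon.
Step 2: A methyl group with its bonding pair migrates from the adjacent tert-butyl carbon to the cationic centre — a 1,2-methyl shift — upgrading the secondary cation to a tertiary one.
The cation rearranges from secondary to tertiary via a 1,2-methyl shift from the adjacent tert-butyl carbon; the tertiary cation is what reacts next.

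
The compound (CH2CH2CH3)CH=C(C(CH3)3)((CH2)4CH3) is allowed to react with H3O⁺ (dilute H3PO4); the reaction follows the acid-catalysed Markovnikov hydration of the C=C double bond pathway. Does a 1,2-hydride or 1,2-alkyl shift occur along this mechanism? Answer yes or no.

no

The first-formed carbocation is tertiary.
No single 1,2-shift to an adjacent carbon would produce a more-substituted cation than the one already present, so no rearrangement occurs.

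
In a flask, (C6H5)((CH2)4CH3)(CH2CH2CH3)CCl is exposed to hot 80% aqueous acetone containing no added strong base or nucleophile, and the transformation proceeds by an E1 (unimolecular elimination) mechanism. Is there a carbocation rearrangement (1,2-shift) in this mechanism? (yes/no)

The first-formed carbocation is tertiary.
No single 1,2-shift to an adjacent carbon would produce a more-substituted cation than the one already present, so no rearrangement occurs.

no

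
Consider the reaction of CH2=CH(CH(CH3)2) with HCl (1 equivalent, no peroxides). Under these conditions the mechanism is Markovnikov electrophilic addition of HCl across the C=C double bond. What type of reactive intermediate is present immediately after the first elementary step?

Step 1: Electrophilic addition begins with the π(C=C) electrons forming a bond to the proton of HCl. Following Markovnikov's rule, the resulting cation is secondary. The H–Cl bond breaks heterolytically, releasing Cl⁻.
After step 1 the species present is a secondary carbocation.

secondary carbocation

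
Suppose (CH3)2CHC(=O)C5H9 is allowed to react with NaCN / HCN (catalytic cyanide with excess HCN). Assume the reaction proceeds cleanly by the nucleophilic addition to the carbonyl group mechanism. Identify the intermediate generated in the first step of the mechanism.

Step 1: A lone pair / filled orbital on CN⁻ attacks the electrophilic carbonyl carbon; the π(C=O) electrons shift onto oxygen, producing a tetrahedral alkoxide intermediate.
After step 1 the species present is a tetrahedral alkoxide intermediate.

tetrahedral alkoxide intermediate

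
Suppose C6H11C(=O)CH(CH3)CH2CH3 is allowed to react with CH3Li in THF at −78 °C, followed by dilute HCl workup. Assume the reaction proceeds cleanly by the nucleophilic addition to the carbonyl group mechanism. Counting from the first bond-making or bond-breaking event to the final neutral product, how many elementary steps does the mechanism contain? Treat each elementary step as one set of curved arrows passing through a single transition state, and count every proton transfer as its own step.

Step 1: the carbanion-like carbon of CH3Li attacks the sp² carbonyl carbon; the C=O π bond breaks and the electrons end up as a lone pair on the alkoxide oxygen of the tetrahedral intermediate.
Step 2: Protonation of the alkoxide by dilute HCl workup furnishes an alcohol.
Total: 2 elementary steps.

2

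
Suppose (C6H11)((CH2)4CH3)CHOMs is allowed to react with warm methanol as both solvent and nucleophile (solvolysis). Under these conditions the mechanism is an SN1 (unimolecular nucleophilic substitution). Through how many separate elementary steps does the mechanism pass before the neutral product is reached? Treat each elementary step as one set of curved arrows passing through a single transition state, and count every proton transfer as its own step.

4

Step 1: Ionisation: the C–O σ-bond cleaves heterolytically; both bonding electrons depart with MsO⁻, leaving a secondary carbocation at the α-carbon.
Step 2: A 1,2-hydride shift from the adjacent cyclohexyl carbon moves the positive charge from the secondary centre to an adjacent carbon, generating a more stable tertiary carbocation.
Step 3: CH3OH donates an oxygen lone pair into the empty p orbital of the cation, giving a protonated ether (an oxonium ion).
Step 4: A second solvent molecule removes the proton on oxygen, giving the neutral ether product.
Total: 4 elementary steps.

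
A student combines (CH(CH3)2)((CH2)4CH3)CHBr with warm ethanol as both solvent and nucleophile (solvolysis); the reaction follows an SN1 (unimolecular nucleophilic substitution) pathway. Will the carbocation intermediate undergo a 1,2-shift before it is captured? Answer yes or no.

The first-formed carbocation is secondary.
The adjacent isopropyl carbon already bears 2 other carbon substituents and has a hydrogen to migrate; after a 1,2-hydride shift from that carbon the positive charge sits on a tertiary centre.
Tertiary is more stable than secondary, so the shift occurs.

yes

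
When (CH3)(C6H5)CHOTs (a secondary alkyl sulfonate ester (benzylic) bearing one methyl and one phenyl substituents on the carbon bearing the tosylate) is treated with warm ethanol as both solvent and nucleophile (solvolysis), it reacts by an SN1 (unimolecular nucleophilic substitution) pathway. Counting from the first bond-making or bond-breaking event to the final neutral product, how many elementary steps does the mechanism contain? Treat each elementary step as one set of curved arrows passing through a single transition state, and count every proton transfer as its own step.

Step 1: Unassisted departure of TsO⁻ (taking the C–O bonding pair) generates a secondary carbocation.
(No 1,2-shift: no single shift to an adjacent carbon would give a more stable cation.)
Step 2: CH3CH2OH donates an oxygen lone pair into the empty p orbital of the cation, giving a protonated ether (an oxonium ion).
Step 3: Proton transfer from the O–H of the oxonium ion to a solvent molecule delivers the neutral ether.
Total: 3 elementary steps.

3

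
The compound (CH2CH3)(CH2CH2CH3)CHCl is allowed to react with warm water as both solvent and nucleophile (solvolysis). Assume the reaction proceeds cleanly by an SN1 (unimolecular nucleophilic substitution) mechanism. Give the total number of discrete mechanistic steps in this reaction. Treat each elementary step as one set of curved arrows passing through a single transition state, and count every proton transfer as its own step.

Step 1: The C–Cl bond breaks with both electrons going to the chloride; Cl⁻ leaves and a secondary carbocation remains.
(No 1,2-shift: no single shift to an adjacent carbon would give a more stable cation.)
Step 2: H2O donates an oxygen lone pair into the empty p orbital of the cation, giving a protonated alcohol (an oxonium ion).
Step 3: Proton transfer from the O–H of the oxonium ion to a solvent molecule delivers the neutral alcohol.
Total: 3 elementary steps.

3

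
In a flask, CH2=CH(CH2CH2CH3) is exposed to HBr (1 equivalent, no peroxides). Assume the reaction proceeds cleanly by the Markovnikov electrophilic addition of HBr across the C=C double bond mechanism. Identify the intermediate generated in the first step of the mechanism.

Step 1: The π electrons of the C=C bond attack a proton of HBr; Markovnikov addition places the new C–H on the less-substituted alkene carbon, so the positive charge ends up on the more-substituted carbon — a secondary carbocation. The H–Br bond breaks heterolytically, releasing Br⁻.
After step 1 the species present is a secondary carbocation.

secondary carbocation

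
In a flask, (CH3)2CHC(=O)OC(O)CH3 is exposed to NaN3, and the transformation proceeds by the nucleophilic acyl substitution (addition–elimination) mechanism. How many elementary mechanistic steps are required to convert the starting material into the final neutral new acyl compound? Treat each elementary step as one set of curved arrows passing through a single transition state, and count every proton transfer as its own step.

2

Step 1: N3⁻ adds to the carbonyl carbon; the C=O π electrons shift onto oxygen and a tetrahedral alkoxide intermediate forms.
Step 2: Collapse of the tetrahedral intermediate: the alkoxide oxygen pushes its lone pair back to re-form C=O while CH3CO2⁻ leaves.
Total: 2 elementary steps.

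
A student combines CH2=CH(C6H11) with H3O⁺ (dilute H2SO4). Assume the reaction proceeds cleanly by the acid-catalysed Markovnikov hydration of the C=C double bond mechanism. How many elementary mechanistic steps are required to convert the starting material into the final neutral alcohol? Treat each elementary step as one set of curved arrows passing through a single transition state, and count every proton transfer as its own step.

4

Step 1: Protonation of the alkene by H3O⁺: the π bond acts as the nucleophile and picks up H⁺, giving the more stable (Markovnikov) secondary carbocation. H2O is released.
Step 2: A 1,2-hydride shift from the adjacent cyclohexyl carbon moves the positive charge from the secondary centre to an adjacent carbon, generating a more stable tertiary carbocation.
Step 3: Nucleophilic capture of the cation by H2O produces the protonated alcohol (an oxonium ion).
Step 4: Deprotonation of the oxonium ion by a water molecule delivers the neutral alcohol and regenerates the acid catalyst.
Total: 4 elementary steps.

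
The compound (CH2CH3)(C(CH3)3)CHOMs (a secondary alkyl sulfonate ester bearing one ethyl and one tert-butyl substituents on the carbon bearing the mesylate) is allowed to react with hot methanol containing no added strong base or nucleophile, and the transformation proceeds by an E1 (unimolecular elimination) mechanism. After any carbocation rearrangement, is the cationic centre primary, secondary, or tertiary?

Step 1: Rate-determining heterolysis of the C–O bond gives MsO⁻ and a secondary carbocation.
Step 2: A 1,2-methyl shift from the adjacent tert-butyl carbon moves the positive charge from the secondary centre to an adjacent carbon, generating a more stable tertiary carbocation.
The cation rearranges from secondary to tertiary via a 1,2-methyl shift from the adjacent tert-butyl carbon; the tertiary cation is what reacts next.

tertiary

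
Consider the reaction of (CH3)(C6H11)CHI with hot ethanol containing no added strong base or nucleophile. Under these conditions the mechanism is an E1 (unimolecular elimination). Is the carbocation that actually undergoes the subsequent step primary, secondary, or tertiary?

tertiary

Step 1: Ionisation: the C–I σ-bond cleaves heterolytically; both bonding electrons depart with I⁻, leaving a secondary carbocation at the α-carbon.
Step 2: A hydride (H with its bonding pair) migrates from the adjacent cyclohexyl carbon to the cationic centre — a 1,2-hydride shift — upgrading the secondary cation to a tertiary one.
The cation rearranges from secondary to tertiary via a 1,2-hydride shift from the adjacent cyclohexyl carbon; the tertiary cation is what reacts next.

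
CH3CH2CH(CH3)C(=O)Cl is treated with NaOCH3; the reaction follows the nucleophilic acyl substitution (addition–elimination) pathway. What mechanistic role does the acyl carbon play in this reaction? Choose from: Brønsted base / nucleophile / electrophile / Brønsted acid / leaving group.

electrophile

Step 1: Nucleophilic addition of CH3O⁻ to the acyl carbon breaks the π(C=O) bond and yields a tetrahedral, anionic intermediate.
The acyl carbon accepts an electron pair into an empty or π* orbital — it is the electrophile.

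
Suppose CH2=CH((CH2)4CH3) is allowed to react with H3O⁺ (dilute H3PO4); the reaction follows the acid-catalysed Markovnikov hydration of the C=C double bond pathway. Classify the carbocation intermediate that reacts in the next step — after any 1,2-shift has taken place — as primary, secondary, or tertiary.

Step 1: Protonation of the alkene by H3O⁺: the π bond acts as the nucleophile and picks up H⁺, giving the more stable (Markovnikov) secondary carbocation. H2O is released.
No single 1,2-shift to an adjacent carbon would give a more-substituted cation, so no rearrangement occurs.

secondary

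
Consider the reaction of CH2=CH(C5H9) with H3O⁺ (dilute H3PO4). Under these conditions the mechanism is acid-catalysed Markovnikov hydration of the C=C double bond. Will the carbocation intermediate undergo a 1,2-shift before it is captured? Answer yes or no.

The first-formed carbocation is secondary.
The adjacent cyclopentyl carbon already bears 2 other carbon substituents and has a hydrogen to migrate; after a 1,2-hydride shift from that carbon the positive charge sits on a tertiary centre.
Tertiary is more stable than secondary, so the shift occurs.

yes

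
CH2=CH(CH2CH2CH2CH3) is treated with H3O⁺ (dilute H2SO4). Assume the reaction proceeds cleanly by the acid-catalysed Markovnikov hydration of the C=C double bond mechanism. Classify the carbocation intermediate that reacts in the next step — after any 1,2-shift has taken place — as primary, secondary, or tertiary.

secondary

Step 1: Electrophilic addition begins with the π(C=C) electrons forming a bond to the proton of H3O⁺. Following Markovnikov's rule, the resulting cation is secondary. H2O is released.
No single 1,2-shift to an adjacent carbon would give a more-substituted cation, so no rearrangement occurs.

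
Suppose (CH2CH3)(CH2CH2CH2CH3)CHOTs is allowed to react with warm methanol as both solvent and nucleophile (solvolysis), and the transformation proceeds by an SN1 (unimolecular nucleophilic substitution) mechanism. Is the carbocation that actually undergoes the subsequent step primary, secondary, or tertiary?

Step 1: Unassisted departure of TsO⁻ (taking the C–O bonding pair) generates a secondary carbocation.
No single 1,2-shift to an adjacent carbon would give a more-substituted cation, so no rearrangement occurs.

secondary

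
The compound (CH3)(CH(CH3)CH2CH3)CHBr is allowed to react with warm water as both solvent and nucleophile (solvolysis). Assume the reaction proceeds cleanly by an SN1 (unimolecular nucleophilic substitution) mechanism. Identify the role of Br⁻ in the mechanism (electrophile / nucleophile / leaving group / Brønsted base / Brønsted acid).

leaving group

Step 1: The C–Br bond breaks with both electrons going to the bromide; Br⁻ leaves and a secondary carbocation remains.
Br⁻ departs with both electrons of the breaking σ-bond — that is the definition of a leaving group.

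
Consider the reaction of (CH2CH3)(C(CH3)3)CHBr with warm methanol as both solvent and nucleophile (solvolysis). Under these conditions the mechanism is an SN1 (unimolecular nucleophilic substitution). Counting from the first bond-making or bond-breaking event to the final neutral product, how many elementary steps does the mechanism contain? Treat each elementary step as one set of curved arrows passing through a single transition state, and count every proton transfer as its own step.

Step 1: The C–Br bond breaks with both electrons going to the bromide; Br⁻ leaves and a secondary carbocation remains.
Step 2: A methyl group with its bonding pair migrates from the adjacent tert-butyl carbon to the cationic centre — a 1,2-methyl shift — upgrading the secondary cation to a tertiary one.
Step 3: CH3OH donates an oxygen lone pair into the empty p orbital of the cation, giving a protonated ether (an oxonium ion).
Step 4: A second solvent molecule removes the proton on oxygen, giving the neutral ether product.
Total: 4 elementary steps.

4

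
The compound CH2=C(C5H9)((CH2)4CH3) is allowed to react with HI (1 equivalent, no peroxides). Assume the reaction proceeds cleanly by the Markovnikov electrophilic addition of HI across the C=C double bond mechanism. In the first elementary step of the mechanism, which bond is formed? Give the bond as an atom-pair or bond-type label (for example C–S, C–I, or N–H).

C–H

Step 1: Electrophilic addition begins with the π(C=C) electrons forming a bond to the proton of HI. Following Markovnikov's rule, the resulting cation is tertiary. The H–I bond breaks heterolytically, releasing I⁻.
The bond formed in this step is the C–H bond.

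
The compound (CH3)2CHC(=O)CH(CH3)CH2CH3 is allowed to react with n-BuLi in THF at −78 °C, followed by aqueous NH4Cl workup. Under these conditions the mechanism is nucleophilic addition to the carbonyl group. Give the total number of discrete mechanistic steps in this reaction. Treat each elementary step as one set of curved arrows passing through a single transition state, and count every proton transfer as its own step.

2

Step 1: the carbanion-like carbon of n-BuLi attacks the sp² carbonyl carbon; the C=O π bond breaks and the electrons end up as a lone pair on the alkoxide oxygen of the tetrahedral intermediate.
Step 2: Protonation of the alkoxide by aqueous NH4Cl workup furnishes an alcohol.
Total: 2 elementary steps.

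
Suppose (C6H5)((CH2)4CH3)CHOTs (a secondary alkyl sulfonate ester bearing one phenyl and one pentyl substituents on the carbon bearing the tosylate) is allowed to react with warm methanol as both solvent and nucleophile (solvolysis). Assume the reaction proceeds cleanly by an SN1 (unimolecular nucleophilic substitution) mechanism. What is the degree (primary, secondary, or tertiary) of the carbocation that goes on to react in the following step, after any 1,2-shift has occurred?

secondary

Step 1: Unassisted departure of TsO⁻ (taking the C–O bonding pair) generates a secondary carbocation.
No single 1,2-shift to an adjacent carbon would give a more-substituted cation, so no rearrangement occurs.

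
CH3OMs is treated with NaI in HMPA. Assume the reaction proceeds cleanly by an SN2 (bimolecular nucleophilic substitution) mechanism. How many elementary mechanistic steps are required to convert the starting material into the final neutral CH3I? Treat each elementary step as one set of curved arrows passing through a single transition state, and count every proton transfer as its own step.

1

Step 1: The iodide nucleophile donates a lone pair from I to the α-carbon in a backside attack; simultaneously the C–O σ-bond breaks and both of its electrons leave with MsO⁻. One concerted step with inversion of configuration.
Total: 1 elementary step.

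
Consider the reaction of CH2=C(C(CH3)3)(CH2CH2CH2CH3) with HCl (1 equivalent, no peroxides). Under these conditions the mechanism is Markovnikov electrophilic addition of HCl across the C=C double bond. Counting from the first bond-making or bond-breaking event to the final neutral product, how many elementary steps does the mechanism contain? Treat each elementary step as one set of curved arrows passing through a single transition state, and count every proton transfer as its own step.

Step 1: The π electrons of the C=C bond attack a proton of HCl; Markovnikov addition places the new C–H on the less-substituted alkene carbon, so the positive charge ends up on the more-substituted carbon — a tertiary carbocation. The H–Cl bond breaks heterolytically, releasing Cl⁻.
(No 1,2-shift: no single shift to an adjacent carbon would give a more stable cation.)
Step 2: Cl⁻ captures the cation: a lone pair on Cl⁻ fills the empty p orbital, producing the alkyl halide product.
Total: 2 elementary steps.

2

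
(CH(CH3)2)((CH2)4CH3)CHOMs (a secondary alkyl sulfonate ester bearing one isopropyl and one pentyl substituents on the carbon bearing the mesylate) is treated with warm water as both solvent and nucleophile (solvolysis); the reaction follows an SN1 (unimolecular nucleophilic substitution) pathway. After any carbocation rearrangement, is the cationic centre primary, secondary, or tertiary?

Step 1: Ionisation: the C–O σ-bond cleaves heterolytically; both bonding electrons depart with MsO⁻, leaving a secondary carbocation at the α-carbon.
Step 2: A 1,2-hydride shift from the adjacent isopropyl carbon moves the positive charge from the secondary centre to an adjacent carbon, generating a more stable tertiary carbocation.
The cation rearranges from secondary to tertiary via a 1,2-hydride shift from the adjacent isopropyl carbon; the tertiary cation is what reacts next.

tertiary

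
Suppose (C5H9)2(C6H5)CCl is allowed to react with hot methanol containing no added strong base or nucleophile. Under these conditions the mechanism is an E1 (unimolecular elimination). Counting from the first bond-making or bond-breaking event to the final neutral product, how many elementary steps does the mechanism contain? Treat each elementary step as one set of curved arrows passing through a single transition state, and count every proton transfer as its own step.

Step 1: Rate-determining heterolysis of the C–Cl bond gives Cl⁻ and a tertiary carbocation.
(No 1,2-shift: no single shift to an adjacent carbon would give a more stable cation.)
Step 2: Loss of a β-proton to a methanol molecule of the solvent: the C–H bonding pair collapses toward the cationic carbon to form the C=C π bond, yielding the alkene.
Total: 2 elementary steps.

2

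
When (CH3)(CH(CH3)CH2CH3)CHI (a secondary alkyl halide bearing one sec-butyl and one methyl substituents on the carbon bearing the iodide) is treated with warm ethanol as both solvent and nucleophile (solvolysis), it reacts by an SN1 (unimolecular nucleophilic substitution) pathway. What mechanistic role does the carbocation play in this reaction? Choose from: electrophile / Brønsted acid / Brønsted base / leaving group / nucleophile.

electrophile

Step 3: CH3CH2OH donates an oxygen lone pair into the empty p orbital of the cation, giving a protonated ether (an oxonium ion).
The carbocation accepts an electron pair into an empty or π* orbital — it is the electrophile.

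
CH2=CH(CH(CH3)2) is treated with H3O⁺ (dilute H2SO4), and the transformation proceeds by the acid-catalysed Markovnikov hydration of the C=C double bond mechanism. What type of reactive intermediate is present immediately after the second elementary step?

tertiary carbocation

Step 1: Protonation of the alkene by H3O⁺: the π bond acts as the nucleophile and picks up H⁺, giving the more stable (Markovnikov) secondary carbocation. H2O is released.
Step 2: A 1,2-hydride shift from the adjacent isopropyl carbon moves the positive charge from the secondary centre to an adjacent carbon, generating a more stable tertiary carbocation.
After step 2 the species present is a tertiary carbocation.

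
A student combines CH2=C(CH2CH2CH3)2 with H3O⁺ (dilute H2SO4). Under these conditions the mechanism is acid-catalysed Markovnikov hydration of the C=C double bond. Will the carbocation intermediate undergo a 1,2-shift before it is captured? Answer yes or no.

The first-formed carbocation is tertiary.
No single 1,2-shift to an adjacent carbon would produce a more-substituted cation than the one already present, so no rearrangement occurs.

no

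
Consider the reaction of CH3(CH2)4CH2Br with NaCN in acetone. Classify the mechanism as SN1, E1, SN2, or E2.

Conditions: a primary substrate with a strong nucleophile in the polar aprotic solvent acetone.
These conditions are the textbook signature of the SN2 pathway.
An unhindered substrate with a strong nucleophile in a polar aprotic solvent favours one-step backside displacement.

SN2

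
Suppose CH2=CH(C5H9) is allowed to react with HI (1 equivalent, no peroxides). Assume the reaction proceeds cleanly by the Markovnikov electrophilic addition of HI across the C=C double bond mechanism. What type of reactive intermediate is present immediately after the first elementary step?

secondary carbocation

Step 1: Protonation of the alkene by HI: the π bond acts as the nucleophile and picks up H⁺, giving the more stable (Markovnikov) secondary carbocation. The H–I bond breaks heterolytically, releasing I⁻.
After step 1 the species present is a secondary carbocation.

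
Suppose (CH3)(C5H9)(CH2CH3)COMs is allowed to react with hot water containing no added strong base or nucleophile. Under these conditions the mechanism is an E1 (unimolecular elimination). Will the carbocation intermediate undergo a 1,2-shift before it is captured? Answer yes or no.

no

The first-formed carbocation is tertiary.
No single 1,2-shift to an adjacent carbon would produce a more-substituted cation than the one already present, so no rearrangement occurs.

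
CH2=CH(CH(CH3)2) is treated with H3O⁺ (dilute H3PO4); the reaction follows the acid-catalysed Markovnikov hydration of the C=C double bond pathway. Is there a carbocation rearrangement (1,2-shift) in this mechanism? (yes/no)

yes

The first-formed carbocation is secondary.
The adjacent isopropyl carbon already bears 2 other carbon substituents and has a hydrogen to migrate; after a 1,2-hydride shift from that carbon the positive charge sits on a tertiary centre.
Tertiary is more stable than secondary, so the shift occurs.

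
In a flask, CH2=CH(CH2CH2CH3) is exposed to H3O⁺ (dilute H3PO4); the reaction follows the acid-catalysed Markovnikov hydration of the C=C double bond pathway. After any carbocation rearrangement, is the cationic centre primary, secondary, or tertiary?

Step 1: Protonation of the alkene by H3O⁺: the π bond acts as the nucleophile and picks up H⁺, giving the more stable (Markovnikov) secondary carbocation. H2O is released.
No single 1,2-shift to an adjacent carbon would give a more-substituted cation, so no rearrangement occurs.

secondary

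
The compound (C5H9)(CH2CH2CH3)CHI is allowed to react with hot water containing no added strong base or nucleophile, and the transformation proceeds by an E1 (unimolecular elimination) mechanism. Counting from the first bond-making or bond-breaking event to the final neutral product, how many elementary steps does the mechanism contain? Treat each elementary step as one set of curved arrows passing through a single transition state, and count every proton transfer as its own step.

Step 1: The C–I bond breaks with both electrons going to the iodide; I⁻ leaves and a secondary carbocation remains.
Step 2: A hydride (H with its bonding pair) migrates from the adjacent cyclopentyl carbon to the cationic centre — a 1,2-hydride shift — upgrading the secondary cation to a tertiary one.
Step 3: Loss of a β-proton to a water molecule of the solvent: the C–H bonding pair collapses toward the cationic carbon to form the C=C π bond, yielding the alkene.
Total: 3 elementary steps.

3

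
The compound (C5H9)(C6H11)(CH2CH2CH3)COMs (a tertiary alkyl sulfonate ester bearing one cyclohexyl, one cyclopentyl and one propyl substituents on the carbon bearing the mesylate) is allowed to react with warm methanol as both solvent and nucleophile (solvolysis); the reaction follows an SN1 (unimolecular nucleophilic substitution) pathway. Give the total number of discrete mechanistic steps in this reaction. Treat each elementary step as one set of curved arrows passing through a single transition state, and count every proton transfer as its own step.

Step 1: Ionisation: the C–O σ-bond cleaves heterolytically; both bonding electrons depart with MsO⁻, leaving a tertiary carbocation at the α-carbon.
(No 1,2-shift: no single shift to an adjacent carbon would give a more stable cation.)
Step 2: CH3OH donates an oxygen lone pair into the empty p orbital of the cation, giving a protonated ether (an oxonium ion).
Step 3: A second solvent molecule removes the proton on oxygen, giving the neutral ether product.
Total: 3 elementary steps.

3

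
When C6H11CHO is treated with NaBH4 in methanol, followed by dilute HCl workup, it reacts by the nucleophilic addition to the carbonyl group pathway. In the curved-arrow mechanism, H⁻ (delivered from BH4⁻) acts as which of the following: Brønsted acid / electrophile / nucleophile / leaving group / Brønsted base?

Step 1: Nucleophilic addition: H⁻ (delivered from BH4⁻) adds to the carbonyl carbon, pushing the π(C=O) electron pair onto oxygen and giving a tetrahedral alkoxide.
H⁻ (delivered from BH4⁻) donates an electron pair to form a new σ-bond to carbon — it is the nucleophile.

nucleophile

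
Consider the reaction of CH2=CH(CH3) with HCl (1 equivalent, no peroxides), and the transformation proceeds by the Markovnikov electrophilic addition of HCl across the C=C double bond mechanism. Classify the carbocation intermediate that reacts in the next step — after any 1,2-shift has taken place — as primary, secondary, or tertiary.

secondary

Step 1: Protonation of the alkene by HCl: the π bond acts as the nucleophile and picks up H⁺, giving the more stable (Markovnikov) secondary carbocation. The H–Cl bond breaks heterolytically, releasing Cl⁻.
No single 1,2-shift to an adjacent carbon would give a more-substituted cation, so no rearrangement occurs.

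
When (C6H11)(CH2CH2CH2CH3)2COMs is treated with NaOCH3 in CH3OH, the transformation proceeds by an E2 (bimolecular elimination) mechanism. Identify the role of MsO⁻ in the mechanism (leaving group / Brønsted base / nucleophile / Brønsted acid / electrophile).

Step 1: Concerted anti-periplanar elimination: CH3O⁻ abstracts a β-H while MsO⁻ leaves, and the C–H electrons become the new C=C π bond — all in a single transition state.
MsO⁻ departs with both electrons of the breaking σ-bond — that is the definition of a leaving group.

leaving group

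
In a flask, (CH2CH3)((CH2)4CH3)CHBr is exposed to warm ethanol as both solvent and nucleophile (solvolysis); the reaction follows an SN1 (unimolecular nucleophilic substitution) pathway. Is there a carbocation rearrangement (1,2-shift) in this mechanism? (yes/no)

The first-formed carbocation is secondary.
No single 1,2-shift to an adjacent carbon would produce a more-substituted cation than the one already present, so no rearrangement occurs.

no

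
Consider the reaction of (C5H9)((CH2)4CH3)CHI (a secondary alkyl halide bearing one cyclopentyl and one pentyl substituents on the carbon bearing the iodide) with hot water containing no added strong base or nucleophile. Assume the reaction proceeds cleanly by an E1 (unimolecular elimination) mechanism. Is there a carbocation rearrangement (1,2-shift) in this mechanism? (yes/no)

The first-formed carbocation is secondary.
The adjacent cyclopentyl carbon already bears 2 other carbon substituents and has a hydrogen to migrate; after a 1,2-hydride shift from that carbon the positive charge sits on a tertiary centre.
Tertiary is more stable than secondary, so the shift occurs.

yes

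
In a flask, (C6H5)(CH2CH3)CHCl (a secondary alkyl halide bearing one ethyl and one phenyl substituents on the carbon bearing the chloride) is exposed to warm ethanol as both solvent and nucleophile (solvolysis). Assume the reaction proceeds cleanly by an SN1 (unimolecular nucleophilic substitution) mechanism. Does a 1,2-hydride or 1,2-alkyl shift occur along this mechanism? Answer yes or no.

The first-formed carbocation is secondary.
No single 1,2-shift to an adjacent carbon would produce a more-substituted cation than the one already present, so no rearrangement occurs.

no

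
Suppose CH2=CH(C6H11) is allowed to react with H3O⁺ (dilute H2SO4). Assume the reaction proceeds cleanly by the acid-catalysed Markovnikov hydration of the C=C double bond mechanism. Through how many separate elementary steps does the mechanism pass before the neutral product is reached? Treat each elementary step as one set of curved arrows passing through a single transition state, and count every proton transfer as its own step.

4

Step 1: Protonation of the alkene by H3O⁺: the π bond acts as the nucleophile and picks up H⁺, giving the more stable (Markovnikov) secondary carbocation. H2O is released.
Step 2: Carbocation rearrangement: a 1,2-hydride shift from the adjacent cyclohexyl carbon converts the initially-formed secondary cation into the more stable tertiary cation.
Step 3: A lone pair on the oxygen of H2O attacks the carbocation, forming a C–O bond and an oxonium ion (a protonated alcohol).
Step 4: Proton transfer from the O–H of the oxonium ion to H2O completes the catalytic cycle and yields the alcohol.
Total: 4 elementary steps.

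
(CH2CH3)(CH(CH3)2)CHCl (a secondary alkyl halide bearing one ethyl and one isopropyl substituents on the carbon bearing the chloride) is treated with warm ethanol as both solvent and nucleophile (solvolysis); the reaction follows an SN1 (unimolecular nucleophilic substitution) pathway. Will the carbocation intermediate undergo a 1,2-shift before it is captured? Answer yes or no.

The first-formed carbocation is secondary.
The adjacent isopropyl carbon already bears 2 other carbon substituents and has a hydrogen to migrate; after a 1,2-hydride shift from that carbon the positive charge sits on a tertiary centre.
Tertiary is more stable than secondary, so the shift occurs.

yes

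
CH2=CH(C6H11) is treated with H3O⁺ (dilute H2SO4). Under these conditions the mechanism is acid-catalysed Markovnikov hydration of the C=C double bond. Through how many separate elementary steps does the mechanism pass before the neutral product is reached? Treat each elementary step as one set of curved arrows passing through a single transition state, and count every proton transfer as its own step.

4

Step 1: The π electrons of the C=C bond attack a proton of H3O⁺; Markovnikov addition places the new C–H on the less-substituted alkene carbon, so the positive charge ends up on the more-substituted carbon — a secondary carbocation. H2O is released.
Step 2: A hydride (H with its bonding pair) migrates from the adjacent cyclohexyl carbon to the cationic centre — a 1,2-hydride shift — upgrading the secondary cation to a tertiary one.
Step 3: Water acts as the nucleophile: an oxygen lone pair bonds to the cationic carbon, giving an oxonium-ion intermediate.
Step 4: Deprotonation of the oxonium ion by a water molecule delivers the neutral alcohol and regenerates the acid catalyst.
Total: 4 elementary steps.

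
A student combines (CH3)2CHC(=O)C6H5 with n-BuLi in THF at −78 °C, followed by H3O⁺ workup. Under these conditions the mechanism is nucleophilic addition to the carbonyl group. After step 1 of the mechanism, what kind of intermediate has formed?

Step 1: A lone pair / filled orbital on the carbanion-like carbon of n-BuLi attacks the electrophilic carbonyl carbon; the π(C=O) electrons shift onto oxygen, producing a tetrahedral alkoxide intermediate.
After step 1 the species present is a tetrahedral alkoxide intermediate.

tetrahedral alkoxide intermediate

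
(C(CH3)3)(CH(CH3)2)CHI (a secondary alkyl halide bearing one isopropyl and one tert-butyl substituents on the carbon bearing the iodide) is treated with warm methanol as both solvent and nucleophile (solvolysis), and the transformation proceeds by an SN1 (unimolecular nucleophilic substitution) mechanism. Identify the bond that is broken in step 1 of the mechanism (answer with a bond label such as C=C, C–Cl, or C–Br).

C–I

Step 1: The C–I bond breaks with both electrons going to the iodide; I⁻ leaves and a secondary carbocation remains.
The bond broken in this step is the C–I bond.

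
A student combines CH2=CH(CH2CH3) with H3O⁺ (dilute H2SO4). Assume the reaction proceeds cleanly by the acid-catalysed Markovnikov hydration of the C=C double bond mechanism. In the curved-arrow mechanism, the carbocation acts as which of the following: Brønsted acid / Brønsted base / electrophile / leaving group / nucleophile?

Step 2: Nucleophilic capture of the cation by H2O produces the protonated alcohol (an oxonium ion).
The carbocation accepts an electron pair into an empty or π* orbital — it is the electrophile.

electrophile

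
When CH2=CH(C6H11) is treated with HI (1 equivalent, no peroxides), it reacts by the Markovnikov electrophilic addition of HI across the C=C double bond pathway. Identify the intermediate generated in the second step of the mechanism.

tertiary carbocation

Step 1: Electrophilic addition begins with the π(C=C) electrons forming a bond to the proton of HI. Following Markovnikov's rule, the resulting cation is secondary. The H–I bond breaks heterolytically, releasing I⁻.
Step 2: A 1,2-hydride shift from the adjacent cyclohexyl carbon moves the positive charge from the secondary centre to an adjacent carbon, generating a more stable tertiary carbocation.
After step 2 the species present is a tertiary carbocation.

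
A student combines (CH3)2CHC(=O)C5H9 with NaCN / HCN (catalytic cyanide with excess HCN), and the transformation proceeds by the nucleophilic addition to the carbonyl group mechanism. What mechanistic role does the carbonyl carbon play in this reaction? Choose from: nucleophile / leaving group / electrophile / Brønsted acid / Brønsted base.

electrophile

Step 1: A lone pair / filled orbital on CN⁻ attacks the electrophilic carbonyl carbon; the π(C=O) electrons shift onto oxygen, producing a tetrahedral alkoxide intermediate.
The carbonyl carbon accepts an electron pair into an empty or π* orbital — it is the electrophile.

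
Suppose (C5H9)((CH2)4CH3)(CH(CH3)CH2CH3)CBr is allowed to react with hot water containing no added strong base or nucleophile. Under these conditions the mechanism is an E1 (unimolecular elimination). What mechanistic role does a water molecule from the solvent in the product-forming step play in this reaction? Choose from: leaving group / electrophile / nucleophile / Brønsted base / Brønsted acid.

Step 2: A water molecule (solvent) deprotonates a β-carbon; as the C–H bond breaks, those electrons form the new alkene π bond.
A water molecule from the solvent in the product-forming step accepts a proton in a proton-transfer step — a Brønsted base.

Brønsted base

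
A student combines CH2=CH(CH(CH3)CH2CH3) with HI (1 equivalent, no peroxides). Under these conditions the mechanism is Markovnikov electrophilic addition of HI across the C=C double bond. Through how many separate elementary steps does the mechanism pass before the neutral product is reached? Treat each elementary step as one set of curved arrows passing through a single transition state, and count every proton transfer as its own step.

Step 1: Protonation of the alkene by HI: the π bond acts as the nucleophile and picks up H⁺, giving the more stable (Markovnikov) secondary carbocation. The H–I bond breaks heterolytically, releasing I⁻.
Step 2: A 1,2-hydride shift from the adjacent sec-butyl carbon moves the positive charge from the secondary centre to an adjacent carbon, generating a more stable tertiary carbocation.
Step 3: Nucleophilic attack by I⁻ on the carbocation completes the addition, giving R–I.
Total: 3 elementary steps.

3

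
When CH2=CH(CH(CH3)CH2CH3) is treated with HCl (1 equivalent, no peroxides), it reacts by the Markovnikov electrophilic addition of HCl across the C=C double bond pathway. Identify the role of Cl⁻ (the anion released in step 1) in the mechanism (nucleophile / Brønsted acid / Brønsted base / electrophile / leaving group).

Step 3: Nucleophilic attack by Cl⁻ on the carbocation completes the addition, giving R–Cl.
Cl⁻ (the anion released in step 1) donates an electron pair to form a new σ-bond to carbon — it is the nucleophile.

nucleophile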